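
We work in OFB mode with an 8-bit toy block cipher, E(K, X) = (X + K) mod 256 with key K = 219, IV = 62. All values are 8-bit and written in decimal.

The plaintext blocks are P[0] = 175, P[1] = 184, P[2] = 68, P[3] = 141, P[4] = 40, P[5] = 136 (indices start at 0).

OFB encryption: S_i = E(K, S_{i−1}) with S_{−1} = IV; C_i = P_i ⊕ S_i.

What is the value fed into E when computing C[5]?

C[0]: S = E(K, 62) = 25; 175 ⊕ 25 = 182.
C[1]: S = E(K, 25) = 244; 184 ⊕ 244 = 76.
C[2]: S = E(K, 244) = 207; 68 ⊕ 207 = 139.
C[3]: S = E(K, 207) = 170; 141 ⊕ 170 = 39.
C[4]: S = E(K, 170) = 133; 40 ⊕ 133 = 173.
C[5]: S = E(K, 133) = 96; 136 ⊕ 96 = 232.
So the input to E for block [5] is 133.

133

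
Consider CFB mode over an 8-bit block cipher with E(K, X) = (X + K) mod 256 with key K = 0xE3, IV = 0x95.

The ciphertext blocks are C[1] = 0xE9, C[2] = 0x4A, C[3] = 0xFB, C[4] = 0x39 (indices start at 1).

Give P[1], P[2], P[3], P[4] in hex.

CFB decryption: P_i = C_i ⊕ E(K, C_{i−1}), with C_{0} = IV.
P[1]: E(K, 0x95) = 0x78; 0xE9 ⊕ 0x78 = 0x91.
P[2]: E(K, 0xE9) = 0xCC; 0x4A ⊕ 0xCC = 0x86.
P[3]: E(K, 0x4A) = 0x2D; 0xFB ⊕ 0x2D = 0xD6.
P[4]: E(K, 0xFB) = 0xDE; 0x39 ⊕ 0xDE = 0xE7.

P[1] = 0x91, P[2] = 0x86, P[3] = 0xD6, P[4] = 0xE7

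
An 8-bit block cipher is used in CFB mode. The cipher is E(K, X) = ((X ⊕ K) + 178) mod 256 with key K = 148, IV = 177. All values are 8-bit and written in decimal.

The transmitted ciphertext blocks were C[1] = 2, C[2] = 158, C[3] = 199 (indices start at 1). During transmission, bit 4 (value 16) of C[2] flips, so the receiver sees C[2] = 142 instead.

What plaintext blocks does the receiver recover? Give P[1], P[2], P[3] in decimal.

P[1] = 213, P[2] = 198, P[3] = 11

CFB decryption: P_i = C_i ⊕ E(K, C_{i−1}), with C_{0} = IV.
Only C[2] changed, to 142. In CFB, a change in C_i flips the same bit in P_i and garbles P_{i+1}. Decrypting the received ciphertext:
P[1]: E(K, 177) = 215; 2 ⊕ 215 = 213.
P[2]: E(K, 2) = 72; 142 ⊕ 72 = 198.
P[3]: E(K, 142) = 204; 199 ⊕ 204 = 11.
Blocks that differ from the original plaintext: P[2], P[3].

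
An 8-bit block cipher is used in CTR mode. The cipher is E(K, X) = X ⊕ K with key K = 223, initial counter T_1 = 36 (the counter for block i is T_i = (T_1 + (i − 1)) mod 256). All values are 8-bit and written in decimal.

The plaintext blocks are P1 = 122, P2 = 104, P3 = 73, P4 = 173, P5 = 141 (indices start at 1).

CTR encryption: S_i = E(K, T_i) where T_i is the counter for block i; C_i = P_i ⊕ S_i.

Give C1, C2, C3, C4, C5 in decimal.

C1: T = 36, S = E(K, T) = 251; 122 ⊕ 251 = 129.
C2: T = 37, S = E(K, T) = 250; 104 ⊕ 250 = 146.
C3: T = 38, S = E(K, T) = 249; 73 ⊕ 249 = 176.
C4: T = 39, S = E(K, T) = 248; 173 ⊕ 248 = 85.
C5: T = 40, S = E(K, T) = 247; 141 ⊕ 247 = 122.

C1 = 129, C2 = 146, C3 = 176, C4 = 85, C5 = 122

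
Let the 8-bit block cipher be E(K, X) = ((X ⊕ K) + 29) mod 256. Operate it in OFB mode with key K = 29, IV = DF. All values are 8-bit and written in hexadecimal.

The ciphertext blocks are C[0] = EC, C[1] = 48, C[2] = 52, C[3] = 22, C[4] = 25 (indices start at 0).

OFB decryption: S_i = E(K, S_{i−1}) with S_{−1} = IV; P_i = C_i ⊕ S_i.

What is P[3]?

P[0]: S = E(K, DF) = 1F; EC ⊕ 1F = F3.
P[1]: S = E(K, 1F) = 5F; 48 ⊕ 5F = 17.
P[2]: S = E(K, 5F) = 9F; 52 ⊕ 9F = CD.
P[3]: S = E(K, 9F) = DF; 22 ⊕ DF = FD.

P[3] = FD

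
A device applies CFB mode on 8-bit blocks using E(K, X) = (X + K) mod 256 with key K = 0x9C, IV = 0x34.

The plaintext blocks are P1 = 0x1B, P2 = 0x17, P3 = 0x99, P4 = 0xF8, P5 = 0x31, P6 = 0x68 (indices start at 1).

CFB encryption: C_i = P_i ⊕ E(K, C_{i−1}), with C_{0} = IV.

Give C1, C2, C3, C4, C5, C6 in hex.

C1: E(K, 0x34) = 0xD0; 0x1B ⊕ 0xD0 = 0xCB.
C2: E(K, 0xCB) = 0x67; 0x17 ⊕ 0x67 = 0x70.
C3: E(K, 0x70) = 0x0C; 0x99 ⊕ 0x0C = 0x95.
C4: E(K, 0x95) = 0x31; 0xF8 ⊕ 0x31 = 0xC9.
C5: E(K, 0xC9) = 0x65; 0x31 ⊕ 0x65 = 0x54.
C6: E(K, 0x54) = 0xF0; 0x68 ⊕ 0xF0 = 0x98.

C1 = 0xCB, C2 = 0x70, C3 = 0x95, C4 = 0xC9, C5 = 0x54, C6 = 0x98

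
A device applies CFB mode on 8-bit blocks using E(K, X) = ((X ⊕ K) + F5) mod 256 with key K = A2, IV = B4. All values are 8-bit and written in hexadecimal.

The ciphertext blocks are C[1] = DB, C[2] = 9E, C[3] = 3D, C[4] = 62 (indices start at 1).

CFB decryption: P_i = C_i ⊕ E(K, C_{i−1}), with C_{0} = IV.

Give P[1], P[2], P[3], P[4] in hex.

P[1] = D0, P[2] = F0, P[3] = 0C, P[4] = F6

P[1]: E(K, B4) = 0B; DB ⊕ 0B = D0.
P[2]: E(K, DB) = 6E; 9E ⊕ 6E = F0.
P[3]: E(K, 9E) = 31; 3D ⊕ 31 = 0C.
P[4]: E(K, 3D) = 94; 62 ⊕ 94 = F6.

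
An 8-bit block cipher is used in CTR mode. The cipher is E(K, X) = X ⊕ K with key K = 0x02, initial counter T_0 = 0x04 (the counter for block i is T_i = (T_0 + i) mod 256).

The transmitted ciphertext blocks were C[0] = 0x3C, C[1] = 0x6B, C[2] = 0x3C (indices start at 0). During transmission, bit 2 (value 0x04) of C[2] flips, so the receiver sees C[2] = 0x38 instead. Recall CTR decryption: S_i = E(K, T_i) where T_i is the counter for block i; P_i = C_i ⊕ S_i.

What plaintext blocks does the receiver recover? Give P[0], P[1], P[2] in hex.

Only C[2] changed, to 0x38. In CTR, a change in C_i flips the same bit in P_i only; the keystream is unaffected. Decrypting the received ciphertext:
P[0]: T = 0x04, S = E(K, T) = 0x06; 0x3C ⊕ 0x06 = 0x3A.
P[1]: T = 0x05, S = E(K, T) = 0x07; 0x6B ⊕ 0x07 = 0x6C.
P[2]: T = 0x06, S = E(K, T) = 0x04; 0x38 ⊕ 0x04 = 0x3C.
Blocks that differ from the original plaintext: P[2].

P[0] = 0x3A, P[1] = 0x6C, P[2] = 0x3C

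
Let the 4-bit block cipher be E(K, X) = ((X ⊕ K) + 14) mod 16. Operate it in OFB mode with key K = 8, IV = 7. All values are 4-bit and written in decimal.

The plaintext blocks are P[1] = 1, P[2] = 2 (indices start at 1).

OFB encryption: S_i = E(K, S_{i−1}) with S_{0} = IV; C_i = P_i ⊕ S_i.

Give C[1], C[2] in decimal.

C[1] = 12, C[2] = 1

C[1]: S = E(K, 7) = 13; 1 ⊕ 13 = 12.
C[2]: S = E(K, 13) = 3; 2 ⊕ 3 = 1.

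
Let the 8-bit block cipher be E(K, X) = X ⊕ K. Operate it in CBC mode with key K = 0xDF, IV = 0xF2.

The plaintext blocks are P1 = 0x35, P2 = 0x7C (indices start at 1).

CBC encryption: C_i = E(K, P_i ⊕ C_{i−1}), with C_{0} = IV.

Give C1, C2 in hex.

C1: P1 ⊕ 0xF2 = 0xC7; E(K, 0xC7) = 0x18.
C2: P2 ⊕ 0x18 = 0x64; E(K, 0x64) = 0xBB.

C1 = 0x18, C2 = 0xBB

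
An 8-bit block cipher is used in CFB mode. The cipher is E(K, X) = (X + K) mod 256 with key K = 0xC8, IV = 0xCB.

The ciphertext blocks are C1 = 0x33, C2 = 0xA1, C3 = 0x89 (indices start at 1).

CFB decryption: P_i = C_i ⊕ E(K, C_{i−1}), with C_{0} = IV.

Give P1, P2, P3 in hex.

P1 = 0xA0, P2 = 0x5A, P3 = 0xE0

P1: E(K, 0xCB) = 0x93; 0x33 ⊕ 0x93 = 0xA0.
P2: E(K, 0x33) = 0xFB; 0xA1 ⊕ 0xFB = 0x5A.
P3: E(K, 0xA1) = 0x69; 0x89 ⊕ 0x69 = 0xE0.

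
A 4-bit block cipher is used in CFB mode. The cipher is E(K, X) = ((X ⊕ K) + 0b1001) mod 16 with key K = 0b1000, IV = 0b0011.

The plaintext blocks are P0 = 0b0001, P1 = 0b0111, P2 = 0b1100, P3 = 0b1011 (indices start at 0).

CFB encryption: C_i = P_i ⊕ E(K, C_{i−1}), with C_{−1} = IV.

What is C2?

C2 = 0b1110

C0: E(K, 0b0011) = 0b0100; 0b0001 ⊕ 0b0100 = 0b0101.
C1: E(K, 0b0101) = 0b0110; 0b0111 ⊕ 0b0110 = 0b0001.
C2: E(K, 0b0001) = 0b0010; 0b1100 ⊕ 0b0010 = 0b1110.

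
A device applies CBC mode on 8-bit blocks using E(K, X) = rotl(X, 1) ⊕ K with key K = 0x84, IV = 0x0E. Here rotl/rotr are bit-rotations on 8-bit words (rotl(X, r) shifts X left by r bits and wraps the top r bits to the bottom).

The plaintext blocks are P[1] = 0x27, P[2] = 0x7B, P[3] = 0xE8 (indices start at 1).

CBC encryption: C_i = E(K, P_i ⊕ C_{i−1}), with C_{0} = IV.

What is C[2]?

C[1]: P[1] ⊕ 0x0E = 0x29; E(K, 0x29) = 0xD6.
C[2]: P[2] ⊕ 0xD6 = 0xAD; E(K, 0xAD) = 0xDF.

C[2] = 0xDF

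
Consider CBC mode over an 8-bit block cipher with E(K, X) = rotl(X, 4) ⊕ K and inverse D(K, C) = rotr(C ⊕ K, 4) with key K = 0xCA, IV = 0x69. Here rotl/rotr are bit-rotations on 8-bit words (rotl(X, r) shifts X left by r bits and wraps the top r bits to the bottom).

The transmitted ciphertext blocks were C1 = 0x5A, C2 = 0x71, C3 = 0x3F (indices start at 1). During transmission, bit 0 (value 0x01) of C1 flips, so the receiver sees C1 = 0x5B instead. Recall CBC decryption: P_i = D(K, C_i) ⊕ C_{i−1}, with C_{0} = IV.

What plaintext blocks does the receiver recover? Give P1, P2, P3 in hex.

Only C1 changed, to 0x5B. In CBC, a change in C_i garbles P_i and flips the same bit in P_{i+1}. Decrypting the received ciphertext:
P1: D(K, 0x5B) = 0x19; 0x19 ⊕ 0x69 = 0x70.
P2: D(K, 0x71) = 0xBB; 0xBB ⊕ 0x5B = 0xE0.
P3: D(K, 0x3F) = 0x5F; 0x5F ⊕ 0x71 = 0x2E.
Blocks that differ from the original plaintext: P1, P2.

P1 = 0x70, P2 = 0xE0, P3 = 0x2E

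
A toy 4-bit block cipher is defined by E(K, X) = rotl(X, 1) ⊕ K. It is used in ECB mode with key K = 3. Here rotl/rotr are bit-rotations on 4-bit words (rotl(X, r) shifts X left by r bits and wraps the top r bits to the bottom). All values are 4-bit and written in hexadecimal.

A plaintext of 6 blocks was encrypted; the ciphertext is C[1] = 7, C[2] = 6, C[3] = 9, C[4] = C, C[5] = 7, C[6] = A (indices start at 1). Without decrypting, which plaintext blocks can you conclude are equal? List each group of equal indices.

P[1] = P[5]

ECB encrypts each block independently with the same key, so equal ciphertext blocks imply equal plaintext blocks.
C[1] = C[5] = 7, so P[1] = P[5].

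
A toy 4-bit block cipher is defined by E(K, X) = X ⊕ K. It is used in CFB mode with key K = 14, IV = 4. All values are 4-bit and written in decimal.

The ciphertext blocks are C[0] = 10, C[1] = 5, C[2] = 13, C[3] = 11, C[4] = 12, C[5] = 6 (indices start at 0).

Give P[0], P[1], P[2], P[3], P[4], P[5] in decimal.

CFB decryption: P_i = C_i ⊕ E(K, C_{i−1}), with C_{−1} = IV.
P[0]: E(K, 4) = 10; 10 ⊕ 10 = 0.
P[1]: E(K, 10) = 4; 5 ⊕ 4 = 1.
P[2]: E(K, 5) = 11; 13 ⊕ 11 = 6.
P[3]: E(K, 13) = 3; 11 ⊕ 3 = 8.
P[4]: E(K, 11) = 5; 12 ⊕ 5 = 9.
P[5]: E(K, 12) = 2; 6 ⊕ 2 = 4.

P[0] = 0, P[1] = 1, P[2] = 6, P[3] = 8, P[4] = 9, P[5] = 4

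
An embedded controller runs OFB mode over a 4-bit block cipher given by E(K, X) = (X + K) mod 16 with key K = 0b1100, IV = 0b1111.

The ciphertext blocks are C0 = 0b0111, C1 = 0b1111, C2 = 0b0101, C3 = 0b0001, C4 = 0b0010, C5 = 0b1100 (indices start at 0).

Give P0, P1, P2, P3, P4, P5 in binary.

P0 = 0b1100, P1 = 0b1000, P2 = 0b0110, P3 = 0b1110, P4 = 0b1001, P5 = 0b1011

OFB decryption: S_i = E(K, S_{i−1}) with S_{−1} = IV; P_i = C_i ⊕ S_i.
P0: S = E(K, 0b1111) = 0b1011; 0b0111 ⊕ 0b1011 = 0b1100.
P1: S = E(K, 0b1011) = 0b0111; 0b1111 ⊕ 0b0111 = 0b1000.
P2: S = E(K, 0b0111) = 0b0011; 0b0101 ⊕ 0b0011 = 0b0110.
P3: S = E(K, 0b0011) = 0b1111; 0b0001 ⊕ 0b1111 = 0b1110.
P4: S = E(K, 0b1111) = 0b1011; 0b0010 ⊕ 0b1011 = 0b1001.
P5: S = E(K, 0b1011) = 0b0111; 0b1100 ⊕ 0b0111 = 0b1011.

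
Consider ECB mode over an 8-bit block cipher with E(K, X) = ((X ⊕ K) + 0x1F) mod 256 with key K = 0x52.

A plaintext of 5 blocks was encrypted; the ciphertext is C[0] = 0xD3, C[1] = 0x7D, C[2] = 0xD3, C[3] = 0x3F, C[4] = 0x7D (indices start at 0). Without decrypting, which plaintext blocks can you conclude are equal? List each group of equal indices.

ECB encrypts each block independently with the same key, so equal ciphertext blocks imply equal plaintext blocks.
C[0] = C[2] = 0xD3, so P[0] = P[2].
C[1] = C[4] = 0x7D, so P[1] = P[4].

P[0] = P[2]; P[1] = P[4]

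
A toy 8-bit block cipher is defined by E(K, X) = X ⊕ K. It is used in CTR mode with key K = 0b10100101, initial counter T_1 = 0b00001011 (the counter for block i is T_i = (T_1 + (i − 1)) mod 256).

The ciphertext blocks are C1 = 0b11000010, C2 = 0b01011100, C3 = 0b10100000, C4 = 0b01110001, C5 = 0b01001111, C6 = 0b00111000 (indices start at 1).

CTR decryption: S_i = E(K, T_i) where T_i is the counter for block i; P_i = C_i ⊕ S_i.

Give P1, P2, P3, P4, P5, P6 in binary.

P1 = 0b01101100, P2 = 0b11110101, P3 = 0b00001000, P4 = 0b11011010, P5 = 0b11100101, P6 = 0b10001101

P1: T = 0b00001011, S = E(K, T) = 0b10101110; 0b11000010 ⊕ 0b10101110 = 0b01101100.
P2: T = 0b00001100, S = E(K, T) = 0b10101001; 0b01011100 ⊕ 0b10101001 = 0b11110101.
P3: T = 0b00001101, S = E(K, T) = 0b10101000; 0b10100000 ⊕ 0b10101000 = 0b00001000.
P4: T = 0b00001110, S = E(K, T) = 0b10101011; 0b01110001 ⊕ 0b10101011 = 0b11011010.
P5: T = 0b00001111, S = E(K, T) = 0b10101010; 0b01001111 ⊕ 0b10101010 = 0b11100101.
P6: T = 0b00010000, S = E(K, T) = 0b10110101; 0b00111000 ⊕ 0b10110101 = 0b10001101.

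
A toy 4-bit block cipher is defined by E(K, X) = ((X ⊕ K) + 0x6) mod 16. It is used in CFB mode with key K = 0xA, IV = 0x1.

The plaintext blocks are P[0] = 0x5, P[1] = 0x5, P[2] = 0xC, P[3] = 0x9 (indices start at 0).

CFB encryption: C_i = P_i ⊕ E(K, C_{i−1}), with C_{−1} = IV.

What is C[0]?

C[0] = 0x4

C[0]: E(K, 0x1) = 0x1; 0x5 ⊕ 0x1 = 0x4.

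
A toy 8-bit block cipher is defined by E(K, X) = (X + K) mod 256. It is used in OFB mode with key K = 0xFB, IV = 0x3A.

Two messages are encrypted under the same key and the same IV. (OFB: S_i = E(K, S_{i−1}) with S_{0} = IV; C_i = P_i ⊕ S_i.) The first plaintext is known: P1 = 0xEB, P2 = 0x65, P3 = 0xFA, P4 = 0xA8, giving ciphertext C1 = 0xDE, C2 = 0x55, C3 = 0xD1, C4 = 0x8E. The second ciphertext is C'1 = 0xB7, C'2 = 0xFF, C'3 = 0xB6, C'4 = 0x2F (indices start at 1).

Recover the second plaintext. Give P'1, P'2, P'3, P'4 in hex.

P'1 = 0x82, P'2 = 0xCF, P'3 = 0x9D, P'4 = 0x09

In OFB with a reused IV, both messages share the same keystream S_i, so C_i ⊕ C'_i = P_i ⊕ P'_i and thus P'_i = P_i ⊕ C_i ⊕ C'_i.
P'1: 0xEB ⊕ 0xDE ⊕ 0xB7 = 0x82.
P'2: 0x65 ⊕ 0x55 ⊕ 0xFF = 0xCF.
P'3: 0xFA ⊕ 0xD1 ⊕ 0xB6 = 0x9D.
P'4: 0xA8 ⊕ 0x8E ⊕ 0x2F = 0x09.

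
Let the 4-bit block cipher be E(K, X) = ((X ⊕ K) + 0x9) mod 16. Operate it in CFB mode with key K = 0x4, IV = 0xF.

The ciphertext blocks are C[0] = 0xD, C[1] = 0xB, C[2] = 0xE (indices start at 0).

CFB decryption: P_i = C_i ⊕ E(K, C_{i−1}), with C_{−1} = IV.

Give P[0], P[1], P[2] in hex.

P[0] = 0x9, P[1] = 0x9, P[2] = 0x6

P[0]: E(K, 0xF) = 0x4; 0xD ⊕ 0x4 = 0x9.
P[1]: E(K, 0xD) = 0x2; 0xB ⊕ 0x2 = 0x9.
P[2]: E(K, 0xB) = 0x8; 0xE ⊕ 0x8 = 0x6.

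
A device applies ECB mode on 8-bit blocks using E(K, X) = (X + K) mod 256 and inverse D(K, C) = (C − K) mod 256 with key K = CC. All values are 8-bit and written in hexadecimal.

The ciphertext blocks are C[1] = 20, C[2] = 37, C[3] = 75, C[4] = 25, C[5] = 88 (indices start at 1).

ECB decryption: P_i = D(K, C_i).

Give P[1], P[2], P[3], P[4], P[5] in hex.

P[1]: D(K, 20) = 54.
P[2]: D(K, 37) = 6B.
P[3]: D(K, 75) = A9.
P[4]: D(K, 25) = 59.
P[5]: D(K, 88) = BC.

P[1] = 54, P[2] = 6B, P[3] = A9, P[4] = 59, P[5] = BC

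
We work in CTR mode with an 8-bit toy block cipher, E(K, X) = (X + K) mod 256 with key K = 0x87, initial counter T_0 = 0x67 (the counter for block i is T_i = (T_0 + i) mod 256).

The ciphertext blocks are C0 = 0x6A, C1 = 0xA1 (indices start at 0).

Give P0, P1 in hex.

P0 = 0x84, P1 = 0x4E

CTR decryption: S_i = E(K, T_i) where T_i is the counter for block i; P_i = C_i ⊕ S_i.
P0: T = 0x67, S = E(K, T) = 0xEE; 0x6A ⊕ 0xEE = 0x84.
P1: T = 0x68, S = E(K, T) = 0xEF; 0xA1 ⊕ 0xEF = 0x4E.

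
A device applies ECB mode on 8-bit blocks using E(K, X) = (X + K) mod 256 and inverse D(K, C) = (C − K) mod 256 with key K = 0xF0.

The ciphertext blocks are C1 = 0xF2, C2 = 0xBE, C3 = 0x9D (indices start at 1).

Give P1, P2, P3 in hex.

ECB decryption: P_i = D(K, C_i).
P1: D(K, 0xF2) = 0x02.
P2: D(K, 0xBE) = 0xCE.
P3: D(K, 0x9D) = 0xAD.

P1 = 0x02, P2 = 0xCE, P3 = 0xAD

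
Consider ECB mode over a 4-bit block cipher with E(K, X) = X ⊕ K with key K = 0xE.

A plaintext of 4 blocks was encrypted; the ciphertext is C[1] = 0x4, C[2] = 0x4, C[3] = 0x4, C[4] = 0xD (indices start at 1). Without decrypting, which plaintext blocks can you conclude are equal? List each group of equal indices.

P[1] = P[2] = P[3]

ECB encrypts each block independently with the same key, so equal ciphertext blocks imply equal plaintext blocks.
C[1] = C[2] = C[3] = 0x4, so P[1] = P[2] = P[3].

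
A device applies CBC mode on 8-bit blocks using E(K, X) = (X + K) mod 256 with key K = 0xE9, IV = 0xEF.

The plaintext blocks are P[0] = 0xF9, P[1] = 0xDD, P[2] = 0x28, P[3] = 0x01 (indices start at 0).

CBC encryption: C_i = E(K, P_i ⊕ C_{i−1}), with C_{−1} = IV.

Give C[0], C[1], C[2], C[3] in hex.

C[0] = 0xFF, C[1] = 0x0B, C[2] = 0x0C, C[3] = 0xF6

C[0]: P[0] ⊕ 0xEF = 0x16; E(K, 0x16) = 0xFF.
C[1]: P[1] ⊕ 0xFF = 0x22; E(K, 0x22) = 0x0B.
C[2]: P[2] ⊕ 0x0B = 0x23; E(K, 0x23) = 0x0C.
C[3]: P[3] ⊕ 0x0C = 0x0D; E(K, 0x0D) = 0xF6.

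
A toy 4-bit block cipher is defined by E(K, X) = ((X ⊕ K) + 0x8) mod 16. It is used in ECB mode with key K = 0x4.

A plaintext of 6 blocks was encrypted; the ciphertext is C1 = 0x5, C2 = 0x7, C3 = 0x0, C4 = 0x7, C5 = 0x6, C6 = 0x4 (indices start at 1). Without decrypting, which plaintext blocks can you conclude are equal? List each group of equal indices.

P2 = P4

ECB encrypts each block independently with the same key, so equal ciphertext blocks imply equal plaintext blocks.
C2 = C4 = 0x7, so P2 = P4.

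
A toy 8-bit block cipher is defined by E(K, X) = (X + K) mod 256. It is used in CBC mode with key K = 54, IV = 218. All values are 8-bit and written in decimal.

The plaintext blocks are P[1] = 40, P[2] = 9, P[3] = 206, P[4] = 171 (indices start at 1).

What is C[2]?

C[2] = 87

CBC encryption: C_i = E(K, P_i ⊕ C_{i−1}), with C_{0} = IV.
C[1]: P[1] ⊕ 218 = 242; E(K, 242) = 40.
C[2]: P[2] ⊕ 40 = 33; E(K, 33) = 87.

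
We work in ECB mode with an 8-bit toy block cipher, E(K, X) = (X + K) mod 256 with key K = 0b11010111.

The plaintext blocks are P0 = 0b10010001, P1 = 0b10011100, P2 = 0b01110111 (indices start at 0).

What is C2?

C2 = 0b01001110

ECB encryption: C_i = E(K, P_i).
C2: E(K, 0b01110111) = 0b01001110.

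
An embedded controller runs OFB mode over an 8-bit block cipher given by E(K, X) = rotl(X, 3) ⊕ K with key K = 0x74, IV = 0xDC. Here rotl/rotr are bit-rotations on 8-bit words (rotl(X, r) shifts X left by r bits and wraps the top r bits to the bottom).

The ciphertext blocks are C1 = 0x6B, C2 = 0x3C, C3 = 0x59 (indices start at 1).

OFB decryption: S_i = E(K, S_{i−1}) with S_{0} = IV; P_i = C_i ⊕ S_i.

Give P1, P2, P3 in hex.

P1: S = E(K, 0xDC) = 0x92; 0x6B ⊕ 0x92 = 0xF9.
P2: S = E(K, 0x92) = 0xE0; 0x3C ⊕ 0xE0 = 0xDC.
P3: S = E(K, 0xE0) = 0x73; 0x59 ⊕ 0x73 = 0x2A.

P1 = 0xF9, P2 = 0xDC, P3 = 0x2A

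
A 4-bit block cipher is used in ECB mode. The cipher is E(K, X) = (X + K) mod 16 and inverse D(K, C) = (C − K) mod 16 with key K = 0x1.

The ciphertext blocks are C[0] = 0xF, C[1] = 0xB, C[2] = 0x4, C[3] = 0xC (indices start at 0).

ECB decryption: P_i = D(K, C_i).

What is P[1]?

P[1] = 0xA

P[1]: D(K, 0xB) = 0xA.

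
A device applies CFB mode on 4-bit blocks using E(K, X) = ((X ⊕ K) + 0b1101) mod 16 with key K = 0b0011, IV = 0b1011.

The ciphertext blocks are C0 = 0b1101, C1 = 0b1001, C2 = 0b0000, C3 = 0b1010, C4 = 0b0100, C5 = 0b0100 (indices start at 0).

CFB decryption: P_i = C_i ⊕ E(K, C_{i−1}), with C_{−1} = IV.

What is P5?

P5: E(K, 0b0100) = 0b0100; 0b0100 ⊕ 0b0100 = 0b0000.

P5 = 0b0000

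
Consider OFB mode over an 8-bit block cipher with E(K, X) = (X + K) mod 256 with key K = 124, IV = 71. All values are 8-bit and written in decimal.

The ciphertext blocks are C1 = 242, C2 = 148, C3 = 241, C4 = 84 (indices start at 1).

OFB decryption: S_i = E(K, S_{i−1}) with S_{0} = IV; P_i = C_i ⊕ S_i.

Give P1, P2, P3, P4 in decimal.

P1: S = E(K, 71) = 195; 242 ⊕ 195 = 49.
P2: S = E(K, 195) = 63; 148 ⊕ 63 = 171.
P3: S = E(K, 63) = 187; 241 ⊕ 187 = 74.
P4: S = E(K, 187) = 55; 84 ⊕ 55 = 99.

P1 = 49, P2 = 171, P3 = 74, P4 = 99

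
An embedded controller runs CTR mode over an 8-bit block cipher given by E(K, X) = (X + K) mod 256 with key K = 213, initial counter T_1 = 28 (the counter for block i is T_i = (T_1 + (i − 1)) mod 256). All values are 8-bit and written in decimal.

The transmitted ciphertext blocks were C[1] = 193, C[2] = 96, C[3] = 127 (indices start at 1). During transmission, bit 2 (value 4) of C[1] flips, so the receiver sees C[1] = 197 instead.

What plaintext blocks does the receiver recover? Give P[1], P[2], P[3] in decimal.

CTR decryption: S_i = E(K, T_i) where T_i is the counter for block i; P_i = C_i ⊕ S_i.
Only C[1] changed, to 197. In CTR, a change in C_i flips the same bit in P_i only; the keystream is unaffected. Decrypting the received ciphertext:
P[1]: T = 28, S = E(K, T) = 241; 197 ⊕ 241 = 52.
P[2]: T = 29, S = E(K, T) = 242; 96 ⊕ 242 = 146.
P[3]: T = 30, S = E(K, T) = 243; 127 ⊕ 243 = 140.
Blocks that differ from the original plaintext: P[1].

P[1] = 52, P[2] = 146, P[3] = 140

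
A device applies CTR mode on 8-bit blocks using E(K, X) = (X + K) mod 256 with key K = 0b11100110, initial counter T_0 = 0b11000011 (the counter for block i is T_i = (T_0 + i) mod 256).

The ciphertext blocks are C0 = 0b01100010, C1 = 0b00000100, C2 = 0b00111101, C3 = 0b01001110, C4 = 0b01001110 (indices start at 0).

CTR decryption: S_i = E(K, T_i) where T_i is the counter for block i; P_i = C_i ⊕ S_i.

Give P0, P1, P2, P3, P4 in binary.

P0 = 0b11001011, P1 = 0b10101110, P2 = 0b10010110, P3 = 0b11100010, P4 = 0b11100011

P0: T = 0b11000011, S = E(K, T) = 0b10101001; 0b01100010 ⊕ 0b10101001 = 0b11001011.
P1: T = 0b11000100, S = E(K, T) = 0b10101010; 0b00000100 ⊕ 0b10101010 = 0b10101110.
P2: T = 0b11000101, S = E(K, T) = 0b10101011; 0b00111101 ⊕ 0b10101011 = 0b10010110.
P3: T = 0b11000110, S = E(K, T) = 0b10101100; 0b01001110 ⊕ 0b10101100 = 0b11100010.
P4: T = 0b11000111, S = E(K, T) = 0b10101101; 0b01001110 ⊕ 0b10101101 = 0b11100011.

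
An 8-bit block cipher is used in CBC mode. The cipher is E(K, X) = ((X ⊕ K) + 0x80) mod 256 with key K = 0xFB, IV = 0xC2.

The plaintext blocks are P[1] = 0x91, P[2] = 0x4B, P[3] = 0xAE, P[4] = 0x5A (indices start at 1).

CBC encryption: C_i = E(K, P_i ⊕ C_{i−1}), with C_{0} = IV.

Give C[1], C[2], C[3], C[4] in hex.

C[1] = 0x28, C[2] = 0x18, C[3] = 0xCD, C[4] = 0xEC

C[1]: P[1] ⊕ 0xC2 = 0x53; E(K, 0x53) = 0x28.
C[2]: P[2] ⊕ 0x28 = 0x63; E(K, 0x63) = 0x18.
C[3]: P[3] ⊕ 0x18 = 0xB6; E(K, 0xB6) = 0xCD.
C[4]: P[4] ⊕ 0xCD = 0x97; E(K, 0x97) = 0xEC.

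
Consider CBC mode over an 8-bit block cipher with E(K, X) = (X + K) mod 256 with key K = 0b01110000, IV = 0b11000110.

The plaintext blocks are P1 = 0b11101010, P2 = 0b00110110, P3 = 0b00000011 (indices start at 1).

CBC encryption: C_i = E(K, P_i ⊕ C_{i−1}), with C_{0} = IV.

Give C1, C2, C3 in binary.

C1 = 0b10011100, C2 = 0b00011010, C3 = 0b10001001

C1: P1 ⊕ 0b11000110 = 0b00101100; E(K, 0b00101100) = 0b10011100.
C2: P2 ⊕ 0b10011100 = 0b10101010; E(K, 0b10101010) = 0b00011010.
C3: P3 ⊕ 0b00011010 = 0b00011001; E(K, 0b00011001) = 0b10001001.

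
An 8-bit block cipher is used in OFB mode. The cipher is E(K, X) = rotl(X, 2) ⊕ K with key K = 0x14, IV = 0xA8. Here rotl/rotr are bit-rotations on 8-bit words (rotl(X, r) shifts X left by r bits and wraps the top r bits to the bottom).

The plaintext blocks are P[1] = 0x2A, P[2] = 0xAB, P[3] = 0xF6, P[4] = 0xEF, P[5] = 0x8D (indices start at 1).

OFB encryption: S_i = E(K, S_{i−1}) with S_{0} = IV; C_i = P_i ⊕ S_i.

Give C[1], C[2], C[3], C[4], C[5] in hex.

C[1]: S = E(K, 0xA8) = 0xB6; 0x2A ⊕ 0xB6 = 0x9C.
C[2]: S = E(K, 0xB6) = 0xCE; 0xAB ⊕ 0xCE = 0x65.
C[3]: S = E(K, 0xCE) = 0x2F; 0xF6 ⊕ 0x2F = 0xD9.
C[4]: S = E(K, 0x2F) = 0xA8; 0xEF ⊕ 0xA8 = 0x47.
C[5]: S = E(K, 0xA8) = 0xB6; 0x8D ⊕ 0xB6 = 0x3B.

C[1] = 0x9C, C[2] = 0x65, C[3] = 0xD9, C[4] = 0x47, C[5] = 0x3B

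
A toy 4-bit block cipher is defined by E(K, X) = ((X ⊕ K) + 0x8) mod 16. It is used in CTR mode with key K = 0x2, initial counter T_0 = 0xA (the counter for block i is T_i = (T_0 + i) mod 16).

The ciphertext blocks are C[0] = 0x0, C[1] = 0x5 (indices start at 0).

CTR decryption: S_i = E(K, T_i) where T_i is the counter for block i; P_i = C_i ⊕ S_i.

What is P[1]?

P[1]: T = 0xB, S = E(K, T) = 0x1; 0x5 ⊕ 0x1 = 0x4.

P[1] = 0x4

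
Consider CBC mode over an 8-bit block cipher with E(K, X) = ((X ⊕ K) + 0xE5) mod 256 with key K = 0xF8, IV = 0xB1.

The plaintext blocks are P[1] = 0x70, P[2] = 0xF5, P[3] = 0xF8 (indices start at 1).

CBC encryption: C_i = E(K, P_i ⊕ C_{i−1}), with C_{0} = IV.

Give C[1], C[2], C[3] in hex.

C[1] = 0x1E, C[2] = 0xF8, C[3] = 0xDD

C[1]: P[1] ⊕ 0xB1 = 0xC1; E(K, 0xC1) = 0x1E.
C[2]: P[2] ⊕ 0x1E = 0xEB; E(K, 0xEB) = 0xF8.
C[3]: P[3] ⊕ 0xF8 = 0x00; E(K, 0x00) = 0xDD.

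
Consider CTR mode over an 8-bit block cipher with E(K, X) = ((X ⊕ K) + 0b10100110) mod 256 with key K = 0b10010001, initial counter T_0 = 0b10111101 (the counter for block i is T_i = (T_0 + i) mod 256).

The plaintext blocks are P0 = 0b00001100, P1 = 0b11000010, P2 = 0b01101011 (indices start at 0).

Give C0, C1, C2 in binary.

CTR encryption: S_i = E(K, T_i) where T_i is the counter for block i; C_i = P_i ⊕ S_i.
C0: T = 0b10111101, S = E(K, T) = 0b11010010; 0b00001100 ⊕ 0b11010010 = 0b11011110.
C1: T = 0b10111110, S = E(K, T) = 0b11010101; 0b11000010 ⊕ 0b11010101 = 0b00010111.
C2: T = 0b10111111, S = E(K, T) = 0b11010100; 0b01101011 ⊕ 0b11010100 = 0b10111111.

C0 = 0b11011110, C1 = 0b00010111, C2 = 0b10111111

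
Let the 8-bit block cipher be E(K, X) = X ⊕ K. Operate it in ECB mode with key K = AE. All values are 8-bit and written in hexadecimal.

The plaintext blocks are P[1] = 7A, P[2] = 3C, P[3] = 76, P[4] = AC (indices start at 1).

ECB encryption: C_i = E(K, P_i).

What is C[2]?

C[2]: E(K, 3C) = 92.

C[2] = 92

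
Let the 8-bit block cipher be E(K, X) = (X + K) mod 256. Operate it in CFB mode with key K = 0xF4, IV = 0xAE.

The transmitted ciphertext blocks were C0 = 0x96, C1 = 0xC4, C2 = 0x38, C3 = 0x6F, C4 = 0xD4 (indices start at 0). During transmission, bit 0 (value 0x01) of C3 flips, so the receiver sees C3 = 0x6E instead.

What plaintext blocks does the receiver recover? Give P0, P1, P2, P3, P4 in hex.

P0 = 0x34, P1 = 0x4E, P2 = 0x80, P3 = 0x42, P4 = 0xB6

CFB decryption: P_i = C_i ⊕ E(K, C_{i−1}), with C_{−1} = IV.
Only C3 changed, to 0x6E. In CFB, a change in C_i flips the same bit in P_i and garbles P_{i+1}. Decrypting the received ciphertext:
P0: E(K, 0xAE) = 0xA2; 0x96 ⊕ 0xA2 = 0x34.
P1: E(K, 0x96) = 0x8A; 0xC4 ⊕ 0x8A = 0x4E.
P2: E(K, 0xC4) = 0xB8; 0x38 ⊕ 0xB8 = 0x80.
P3: E(K, 0x38) = 0x2C; 0x6E ⊕ 0x2C = 0x42.
P4: E(K, 0x6E) = 0x62; 0xD4 ⊕ 0x62 = 0xB6.
Blocks that differ from the original plaintext: P3, P4.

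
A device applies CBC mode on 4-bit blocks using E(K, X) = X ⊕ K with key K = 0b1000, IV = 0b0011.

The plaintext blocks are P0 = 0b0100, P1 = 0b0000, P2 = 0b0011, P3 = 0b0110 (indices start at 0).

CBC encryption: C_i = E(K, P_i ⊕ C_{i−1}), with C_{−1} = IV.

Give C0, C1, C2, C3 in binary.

C0 = 0b1111, C1 = 0b0111, C2 = 0b1100, C3 = 0b0010

C0: P0 ⊕ 0b0011 = 0b0111; E(K, 0b0111) = 0b1111.
C1: P1 ⊕ 0b1111 = 0b1111; E(K, 0b1111) = 0b0111.
C2: P2 ⊕ 0b0111 = 0b0100; E(K, 0b0100) = 0b1100.
C3: P3 ⊕ 0b1100 = 0b1010; E(K, 0b1010) = 0b0010.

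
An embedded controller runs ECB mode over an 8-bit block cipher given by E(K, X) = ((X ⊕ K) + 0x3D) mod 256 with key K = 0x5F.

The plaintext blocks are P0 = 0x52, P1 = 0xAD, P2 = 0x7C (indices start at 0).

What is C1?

ECB encryption: C_i = E(K, P_i).
C1: E(K, 0xAD) = 0x2F.

C1 = 0x2F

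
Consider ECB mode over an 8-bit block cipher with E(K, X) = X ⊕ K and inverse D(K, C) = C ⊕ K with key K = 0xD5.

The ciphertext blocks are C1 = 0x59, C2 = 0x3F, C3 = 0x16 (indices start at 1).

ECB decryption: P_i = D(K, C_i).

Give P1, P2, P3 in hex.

P1: D(K, 0x59) = 0x8C.
P2: D(K, 0x3F) = 0xEA.
P3: D(K, 0x16) = 0xC3.

P1 = 0x8C, P2 = 0xEA, P3 = 0xC3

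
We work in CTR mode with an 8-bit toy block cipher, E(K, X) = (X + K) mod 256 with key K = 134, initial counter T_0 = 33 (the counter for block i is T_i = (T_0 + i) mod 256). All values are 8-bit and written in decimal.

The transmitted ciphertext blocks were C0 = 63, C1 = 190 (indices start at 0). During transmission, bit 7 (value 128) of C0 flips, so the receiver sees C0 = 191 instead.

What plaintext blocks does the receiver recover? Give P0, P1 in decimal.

P0 = 24, P1 = 22

CTR decryption: S_i = E(K, T_i) where T_i is the counter for block i; P_i = C_i ⊕ S_i.
Only C0 changed, to 191. In CTR, a change in C_i flips the same bit in P_i only; the keystream is unaffected. Decrypting the received ciphertext:
P0: T = 33, S = E(K, T) = 167; 191 ⊕ 167 = 24.
P1: T = 34, S = E(K, T) = 168; 190 ⊕ 168 = 22.
Blocks that differ from the original plaintext: P0.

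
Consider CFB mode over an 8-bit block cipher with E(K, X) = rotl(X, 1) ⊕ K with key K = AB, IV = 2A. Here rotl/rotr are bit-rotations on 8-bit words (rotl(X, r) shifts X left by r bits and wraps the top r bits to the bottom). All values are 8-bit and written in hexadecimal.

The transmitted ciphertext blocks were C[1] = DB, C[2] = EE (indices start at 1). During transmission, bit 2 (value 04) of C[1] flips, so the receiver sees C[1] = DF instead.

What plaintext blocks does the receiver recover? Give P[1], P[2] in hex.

CFB decryption: P_i = C_i ⊕ E(K, C_{i−1}), with C_{0} = IV.
Only C[1] changed, to DF. In CFB, a change in C_i flips the same bit in P_i and garbles P_{i+1}. Decrypting the received ciphertext:
P[1]: E(K, 2A) = FF; DF ⊕ FF = 20.
P[2]: E(K, DF) = 14; EE ⊕ 14 = FA.
Blocks that differ from the original plaintext: P[1], P[2].

P[1] = 20, P[2] = FA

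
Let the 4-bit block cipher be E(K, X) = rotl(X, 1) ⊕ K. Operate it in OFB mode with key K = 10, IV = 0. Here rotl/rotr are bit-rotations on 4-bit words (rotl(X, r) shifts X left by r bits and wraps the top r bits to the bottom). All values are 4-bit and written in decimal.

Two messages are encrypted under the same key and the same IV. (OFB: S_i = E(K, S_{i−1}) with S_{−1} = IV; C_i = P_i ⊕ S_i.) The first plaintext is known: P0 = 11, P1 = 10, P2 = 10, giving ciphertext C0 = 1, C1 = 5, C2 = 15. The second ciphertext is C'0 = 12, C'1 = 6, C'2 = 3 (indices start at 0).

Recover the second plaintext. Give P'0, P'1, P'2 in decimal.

P'0 = 6, P'1 = 9, P'2 = 6

In OFB with a reused IV, both messages share the same keystream S_i, so C_i ⊕ C'_i = P_i ⊕ P'_i and thus P'_i = P_i ⊕ C_i ⊕ C'_i.
P'0: 11 ⊕ 1 ⊕ 12 = 6.
P'1: 10 ⊕ 5 ⊕ 6 = 9.
P'2: 10 ⊕ 15 ⊕ 3 = 6.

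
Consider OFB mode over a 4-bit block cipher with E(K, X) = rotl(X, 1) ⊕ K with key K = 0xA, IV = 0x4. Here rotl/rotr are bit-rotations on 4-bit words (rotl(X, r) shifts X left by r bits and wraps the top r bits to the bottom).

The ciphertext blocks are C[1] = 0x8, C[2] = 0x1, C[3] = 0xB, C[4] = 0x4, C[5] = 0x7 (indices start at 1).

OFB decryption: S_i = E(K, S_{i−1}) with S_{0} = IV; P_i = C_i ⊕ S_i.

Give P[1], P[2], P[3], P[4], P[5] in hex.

P[1]: S = E(K, 0x4) = 0x2; 0x8 ⊕ 0x2 = 0xA.
P[2]: S = E(K, 0x2) = 0xE; 0x1 ⊕ 0xE = 0xF.
P[3]: S = E(K, 0xE) = 0x7; 0xB ⊕ 0x7 = 0xC.
P[4]: S = E(K, 0x7) = 0x4; 0x4 ⊕ 0x4 = 0x0.
P[5]: S = E(K, 0x4) = 0x2; 0x7 ⊕ 0x2 = 0x5.

P[1] = 0xA, P[2] = 0xF, P[3] = 0xC, P[4] = 0x0, P[5] = 0x5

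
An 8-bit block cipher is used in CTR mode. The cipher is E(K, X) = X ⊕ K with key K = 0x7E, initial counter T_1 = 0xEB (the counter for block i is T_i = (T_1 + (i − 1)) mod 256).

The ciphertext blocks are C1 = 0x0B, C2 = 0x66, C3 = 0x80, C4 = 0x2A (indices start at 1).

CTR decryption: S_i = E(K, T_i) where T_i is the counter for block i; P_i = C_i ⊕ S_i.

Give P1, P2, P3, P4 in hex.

P1: T = 0xEB, S = E(K, T) = 0x95; 0x0B ⊕ 0x95 = 0x9E.
P2: T = 0xEC, S = E(K, T) = 0x92; 0x66 ⊕ 0x92 = 0xF4.
P3: T = 0xED, S = E(K, T) = 0x93; 0x80 ⊕ 0x93 = 0x13.
P4: T = 0xEE, S = E(K, T) = 0x90; 0x2A ⊕ 0x90 = 0xBA.

P1 = 0x9E, P2 = 0xF4, P3 = 0x13, P4 = 0xBA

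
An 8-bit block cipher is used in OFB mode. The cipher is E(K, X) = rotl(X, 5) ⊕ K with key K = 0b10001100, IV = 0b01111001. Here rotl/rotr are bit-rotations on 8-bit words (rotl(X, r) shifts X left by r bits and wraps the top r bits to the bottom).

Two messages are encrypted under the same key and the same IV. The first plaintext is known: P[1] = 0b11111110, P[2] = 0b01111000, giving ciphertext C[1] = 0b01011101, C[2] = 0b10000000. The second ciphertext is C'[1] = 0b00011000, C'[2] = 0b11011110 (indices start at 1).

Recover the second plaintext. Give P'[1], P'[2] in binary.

P'[1] = 0b10111011, P'[2] = 0b00100110

In OFB with a reused IV, both messages share the same keystream S_i, so C_i ⊕ C'_i = P_i ⊕ P'_i and thus P'_i = P_i ⊕ C_i ⊕ C'_i.
P'[1]: 0b11111110 ⊕ 0b01011101 ⊕ 0b00011000 = 0b10111011.
P'[2]: 0b01111000 ⊕ 0b10000000 ⊕ 0b11011110 = 0b00100110.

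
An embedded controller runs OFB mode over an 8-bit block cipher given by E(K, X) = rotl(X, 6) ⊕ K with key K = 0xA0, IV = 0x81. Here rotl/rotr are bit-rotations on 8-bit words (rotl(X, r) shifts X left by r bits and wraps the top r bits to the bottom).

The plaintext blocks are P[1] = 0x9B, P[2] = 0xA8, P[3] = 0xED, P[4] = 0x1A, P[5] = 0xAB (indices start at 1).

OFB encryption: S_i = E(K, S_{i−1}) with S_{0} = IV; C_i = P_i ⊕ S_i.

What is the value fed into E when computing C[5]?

0x81

C[1]: S = E(K, 0x81) = 0xC0; 0x9B ⊕ 0xC0 = 0x5B.
C[2]: S = E(K, 0xC0) = 0x90; 0xA8 ⊕ 0x90 = 0x38.
C[3]: S = E(K, 0x90) = 0x84; 0xED ⊕ 0x84 = 0x69.
C[4]: S = E(K, 0x84) = 0x81; 0x1A ⊕ 0x81 = 0x9B.
C[5]: S = E(K, 0x81) = 0xC0; 0xAB ⊕ 0xC0 = 0x6B.
So the input to E for block [5] is 0x81.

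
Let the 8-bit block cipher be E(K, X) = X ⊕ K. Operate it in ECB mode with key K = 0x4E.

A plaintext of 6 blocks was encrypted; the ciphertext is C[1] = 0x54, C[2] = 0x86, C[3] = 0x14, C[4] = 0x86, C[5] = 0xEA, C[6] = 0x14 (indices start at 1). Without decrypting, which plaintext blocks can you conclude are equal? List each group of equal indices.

ECB encrypts each block independently with the same key, so equal ciphertext blocks imply equal plaintext blocks.
C[2] = C[4] = 0x86, so P[2] = P[4].
C[3] = C[6] = 0x14, so P[3] = P[6].

P[2] = P[4]; P[3] = P[6]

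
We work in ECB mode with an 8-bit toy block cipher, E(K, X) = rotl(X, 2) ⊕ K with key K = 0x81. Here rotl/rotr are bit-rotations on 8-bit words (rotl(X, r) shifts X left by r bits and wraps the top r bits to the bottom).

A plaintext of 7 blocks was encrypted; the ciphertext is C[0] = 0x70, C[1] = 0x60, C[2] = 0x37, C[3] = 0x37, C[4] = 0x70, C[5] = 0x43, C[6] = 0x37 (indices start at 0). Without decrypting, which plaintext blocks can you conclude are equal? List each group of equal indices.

ECB encrypts each block independently with the same key, so equal ciphertext blocks imply equal plaintext blocks.
C[0] = C[4] = 0x70, so P[0] = P[4].
C[2] = C[3] = C[6] = 0x37, so P[2] = P[3] = P[6].

P[0] = P[4]; P[2] = P[3] = P[6]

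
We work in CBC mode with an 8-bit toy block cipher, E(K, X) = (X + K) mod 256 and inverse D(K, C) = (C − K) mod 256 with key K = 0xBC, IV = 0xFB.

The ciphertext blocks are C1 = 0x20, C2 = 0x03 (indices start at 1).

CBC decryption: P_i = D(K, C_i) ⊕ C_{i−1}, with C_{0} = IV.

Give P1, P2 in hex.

P1: D(K, 0x20) = 0x64; 0x64 ⊕ 0xFB = 0x9F.
P2: D(K, 0x03) = 0x47; 0x47 ⊕ 0x20 = 0x67.

P1 = 0x9F, P2 = 0x67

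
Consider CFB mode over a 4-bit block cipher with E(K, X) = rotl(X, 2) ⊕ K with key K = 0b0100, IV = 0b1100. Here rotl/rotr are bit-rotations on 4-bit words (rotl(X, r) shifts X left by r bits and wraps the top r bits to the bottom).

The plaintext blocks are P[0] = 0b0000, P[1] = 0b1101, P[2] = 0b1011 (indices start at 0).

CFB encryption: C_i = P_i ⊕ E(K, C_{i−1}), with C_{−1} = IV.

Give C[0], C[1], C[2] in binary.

C[0]: E(K, 0b1100) = 0b0111; 0b0000 ⊕ 0b0111 = 0b0111.
C[1]: E(K, 0b0111) = 0b1001; 0b1101 ⊕ 0b1001 = 0b0100.
C[2]: E(K, 0b0100) = 0b0101; 0b1011 ⊕ 0b0101 = 0b1110.

C[0] = 0b0111, C[1] = 0b0100, C[2] = 0b1110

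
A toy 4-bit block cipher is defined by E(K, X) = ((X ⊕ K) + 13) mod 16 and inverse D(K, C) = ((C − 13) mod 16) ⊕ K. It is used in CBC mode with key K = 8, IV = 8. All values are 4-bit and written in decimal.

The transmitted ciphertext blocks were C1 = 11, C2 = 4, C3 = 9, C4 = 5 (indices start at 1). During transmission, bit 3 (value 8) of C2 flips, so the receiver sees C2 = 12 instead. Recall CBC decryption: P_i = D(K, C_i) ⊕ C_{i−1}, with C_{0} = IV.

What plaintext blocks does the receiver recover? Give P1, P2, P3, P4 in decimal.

P1 = 14, P2 = 12, P3 = 8, P4 = 9

Only C2 changed, to 12. In CBC, a change in C_i garbles P_i and flips the same bit in P_{i+1}. Decrypting the received ciphertext:
P1: D(K, 11) = 6; 6 ⊕ 8 = 14.
P2: D(K, 12) = 7; 7 ⊕ 11 = 12.
P3: D(K, 9) = 4; 4 ⊕ 12 = 8.
P4: D(K, 5) = 0; 0 ⊕ 9 = 9.
Blocks that differ from the original plaintext: P2, P3.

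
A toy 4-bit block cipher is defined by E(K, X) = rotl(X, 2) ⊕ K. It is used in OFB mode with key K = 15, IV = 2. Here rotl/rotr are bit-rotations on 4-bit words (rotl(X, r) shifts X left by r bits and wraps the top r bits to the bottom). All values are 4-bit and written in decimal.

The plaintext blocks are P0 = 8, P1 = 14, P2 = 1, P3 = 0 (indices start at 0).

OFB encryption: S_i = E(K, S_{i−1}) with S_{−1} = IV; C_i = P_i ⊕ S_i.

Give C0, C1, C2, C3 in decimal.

C0: S = E(K, 2) = 7; 8 ⊕ 7 = 15.
C1: S = E(K, 7) = 2; 14 ⊕ 2 = 12.
C2: S = E(K, 2) = 7; 1 ⊕ 7 = 6.
C3: S = E(K, 7) = 2; 0 ⊕ 2 = 2.

C0 = 15, C1 = 12, C2 = 6, C3 = 2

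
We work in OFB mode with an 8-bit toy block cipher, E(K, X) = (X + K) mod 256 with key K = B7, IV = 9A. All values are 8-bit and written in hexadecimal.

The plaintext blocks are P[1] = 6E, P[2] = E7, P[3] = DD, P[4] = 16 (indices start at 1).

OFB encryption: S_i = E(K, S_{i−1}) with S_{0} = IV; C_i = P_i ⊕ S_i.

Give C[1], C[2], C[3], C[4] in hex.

C[1]: S = E(K, 9A) = 51; 6E ⊕ 51 = 3F.
C[2]: S = E(K, 51) = 08; E7 ⊕ 08 = EF.
C[3]: S = E(K, 08) = BF; DD ⊕ BF = 62.
C[4]: S = E(K, BF) = 76; 16 ⊕ 76 = 60.

C[1] = 3F, C[2] = EF, C[3] = 62, C[4] = 60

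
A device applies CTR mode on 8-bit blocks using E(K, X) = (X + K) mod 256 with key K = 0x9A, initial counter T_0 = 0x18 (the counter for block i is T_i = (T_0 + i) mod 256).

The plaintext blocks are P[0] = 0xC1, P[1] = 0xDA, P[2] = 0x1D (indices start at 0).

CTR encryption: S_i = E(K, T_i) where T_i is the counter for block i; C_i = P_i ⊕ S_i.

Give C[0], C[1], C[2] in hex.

C[0] = 0x73, C[1] = 0x69, C[2] = 0xA9

C[0]: T = 0x18, S = E(K, T) = 0xB2; 0xC1 ⊕ 0xB2 = 0x73.
C[1]: T = 0x19, S = E(K, T) = 0xB3; 0xDA ⊕ 0xB3 = 0x69.
C[2]: T = 0x1A, S = E(K, T) = 0xB4; 0x1D ⊕ 0xB4 = 0xA9.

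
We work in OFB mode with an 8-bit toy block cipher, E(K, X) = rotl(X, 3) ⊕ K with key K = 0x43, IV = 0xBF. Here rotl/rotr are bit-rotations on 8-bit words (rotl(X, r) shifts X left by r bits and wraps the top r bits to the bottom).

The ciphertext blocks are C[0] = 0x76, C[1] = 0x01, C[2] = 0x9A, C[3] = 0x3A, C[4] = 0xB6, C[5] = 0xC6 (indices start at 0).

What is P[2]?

OFB decryption: S_i = E(K, S_{i−1}) with S_{−1} = IV; P_i = C_i ⊕ S_i.
P[0]: S = E(K, 0xBF) = 0xBE; 0x76 ⊕ 0xBE = 0xC8.
P[1]: S = E(K, 0xBE) = 0xB6; 0x01 ⊕ 0xB6 = 0xB7.
P[2]: S = E(K, 0xB6) = 0xF6; 0x9A ⊕ 0xF6 = 0x6C.

P[2] = 0x6C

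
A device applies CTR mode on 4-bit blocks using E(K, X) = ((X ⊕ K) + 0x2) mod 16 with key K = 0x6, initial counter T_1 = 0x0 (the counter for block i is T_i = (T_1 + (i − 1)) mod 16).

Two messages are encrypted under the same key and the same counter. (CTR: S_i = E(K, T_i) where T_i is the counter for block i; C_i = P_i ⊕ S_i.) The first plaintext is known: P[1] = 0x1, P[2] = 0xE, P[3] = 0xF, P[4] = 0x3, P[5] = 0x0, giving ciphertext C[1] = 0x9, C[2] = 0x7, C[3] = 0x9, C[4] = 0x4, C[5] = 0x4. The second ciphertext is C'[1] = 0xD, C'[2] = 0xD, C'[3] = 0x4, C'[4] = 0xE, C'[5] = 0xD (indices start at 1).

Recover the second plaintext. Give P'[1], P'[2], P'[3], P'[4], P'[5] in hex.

P'[1] = 0x5, P'[2] = 0x4, P'[3] = 0x2, P'[4] = 0x9, P'[5] = 0x9

In CTR with a reused counter, both messages share the same keystream S_i, so C_i ⊕ C'_i = P_i ⊕ P'_i and thus P'_i = P_i ⊕ C_i ⊕ C'_i.
P'[1]: 0x1 ⊕ 0x9 ⊕ 0xD = 0x5.
P'[2]: 0xE ⊕ 0x7 ⊕ 0xD = 0x4.
P'[3]: 0xF ⊕ 0x9 ⊕ 0x4 = 0x2.
P'[4]: 0x3 ⊕ 0x4 ⊕ 0xE = 0x9.
P'[5]: 0x0 ⊕ 0x4 ⊕ 0xD = 0x9.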